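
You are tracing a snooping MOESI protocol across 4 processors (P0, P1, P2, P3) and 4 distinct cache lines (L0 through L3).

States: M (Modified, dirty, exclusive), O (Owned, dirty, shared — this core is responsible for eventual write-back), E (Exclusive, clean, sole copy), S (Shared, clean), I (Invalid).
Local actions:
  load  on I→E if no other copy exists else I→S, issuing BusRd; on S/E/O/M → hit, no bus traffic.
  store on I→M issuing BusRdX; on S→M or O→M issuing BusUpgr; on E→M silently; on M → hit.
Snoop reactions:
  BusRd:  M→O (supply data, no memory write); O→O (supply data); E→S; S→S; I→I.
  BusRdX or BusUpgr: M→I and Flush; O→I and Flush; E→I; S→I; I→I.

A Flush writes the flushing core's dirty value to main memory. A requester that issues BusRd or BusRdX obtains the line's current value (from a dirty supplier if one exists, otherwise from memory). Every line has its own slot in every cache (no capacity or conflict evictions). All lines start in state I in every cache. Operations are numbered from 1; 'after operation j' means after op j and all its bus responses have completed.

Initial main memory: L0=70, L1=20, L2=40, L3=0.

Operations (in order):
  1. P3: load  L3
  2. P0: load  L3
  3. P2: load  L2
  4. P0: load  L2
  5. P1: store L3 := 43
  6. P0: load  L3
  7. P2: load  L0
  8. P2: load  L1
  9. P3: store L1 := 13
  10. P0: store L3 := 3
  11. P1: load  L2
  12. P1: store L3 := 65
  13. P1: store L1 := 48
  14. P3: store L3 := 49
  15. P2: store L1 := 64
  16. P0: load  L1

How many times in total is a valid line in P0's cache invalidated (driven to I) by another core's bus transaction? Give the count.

step 1: P3: load  L3  ⟶  IIIE  (L3)  txn=BusRd  M[L3]=0
step 2: P0: load  L3  ⟶  SIIS  (L3)  txn=BusRd  M[L3]=0
step 3: P2: load  L2  ⟶  IIEI  (L2)  txn=BusRd  M[L2]=40
step 4: P0: load  L2  ⟶  SISI  (L2)  txn=BusRd  M[L2]=40
step 5: P1: store L3 := 43  ⟶  IMII  (L3)  txn=BusRdX  M[L3]=0
step 6: P0: load  L3  ⟶  SOII  (L3)  txn=BusRd  M[L3]=0
step 7: P2: load  L0  ⟶  IIEI  (L0)  txn=BusRd  M[L0]=70
step 8: P2: load  L1  ⟶  IIEI  (L1)  txn=BusRd  M[L1]=20
step 9: P3: store L1 := 13  ⟶  IIIM  (L1)  txn=BusRdX  M[L1]=20
step 10: P0: store L3 := 3  ⟶  MIII  (L3)  txn=BusUpgr+Flush  M[L3]=43
step 11: P1: load  L2  ⟶  SSSI  (L2)  txn=BusRd  M[L2]=40
step 12: P1: store L3 := 65  ⟶  IMII  (L3)  txn=BusRdX+Flush  M[L3]=3
step 13: P1: store L1 := 48  ⟶  IMII  (L1)  txn=BusRdX+Flush  M[L1]=13
step 14: P3: store L3 := 49  ⟶  IIIM  (L3)  txn=BusRdX+Flush  M[L3]=65
step 15: P2: store L1 := 64  ⟶  IIMI  (L1)  txn=BusRdX+Flush  M[L1]=48
step 16: P0: load  L1  ⟶  SIOI  (L1)  txn=BusRd  M[L1]=48

invalidations = 2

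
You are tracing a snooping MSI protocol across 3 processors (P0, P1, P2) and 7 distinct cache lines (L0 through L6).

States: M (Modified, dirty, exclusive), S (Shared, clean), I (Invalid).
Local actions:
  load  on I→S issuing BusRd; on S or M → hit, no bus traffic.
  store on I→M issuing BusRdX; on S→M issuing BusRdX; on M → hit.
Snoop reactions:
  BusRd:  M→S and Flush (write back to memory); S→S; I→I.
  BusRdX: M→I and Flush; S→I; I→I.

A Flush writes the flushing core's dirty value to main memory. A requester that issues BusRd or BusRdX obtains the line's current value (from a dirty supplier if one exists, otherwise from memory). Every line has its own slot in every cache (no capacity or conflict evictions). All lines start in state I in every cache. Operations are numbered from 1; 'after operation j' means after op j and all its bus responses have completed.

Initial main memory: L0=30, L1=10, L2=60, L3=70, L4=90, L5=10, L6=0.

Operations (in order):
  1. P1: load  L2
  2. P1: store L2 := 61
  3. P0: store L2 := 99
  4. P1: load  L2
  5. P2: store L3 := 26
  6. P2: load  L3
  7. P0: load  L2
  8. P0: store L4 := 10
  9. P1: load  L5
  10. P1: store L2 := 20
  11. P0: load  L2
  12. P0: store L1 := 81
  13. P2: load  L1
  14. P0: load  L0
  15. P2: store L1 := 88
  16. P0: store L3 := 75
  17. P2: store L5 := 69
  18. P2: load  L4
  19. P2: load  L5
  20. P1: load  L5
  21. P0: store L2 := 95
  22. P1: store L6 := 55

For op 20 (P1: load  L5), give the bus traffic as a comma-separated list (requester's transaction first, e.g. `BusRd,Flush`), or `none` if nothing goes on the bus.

bus = BusRd,Flush

step 1: P1: load  L2  ⟶  ISI  (L2)  txn=BusRd  M[L2]=60
step 2: P1: store L2 := 61  ⟶  IMI  (L2)  txn=BusRdX  M[L2]=60
step 3: P0: store L2 := 99  ⟶  MII  (L2)  txn=BusRdX+Flush  M[L2]=61
step 4: P1: load  L2  ⟶  SSI  (L2)  txn=BusRd+Flush  M[L2]=99
step 5: P2: store L3 := 26  ⟶  IIM  (L3)  txn=BusRdX  M[L3]=70
step 6: P2: load  L3  ⟶  IIM  (L3)  txn=∅  M[L3]=70
step 7: P0: load  L2  ⟶  SSI  (L2)  txn=∅  M[L2]=99
step 8: P0: store L4 := 10  ⟶  MII  (L4)  txn=BusRdX  M[L4]=90
step 9: P1: load  L5  ⟶  ISI  (L5)  txn=BusRd  M[L5]=10
step 10: P1: store L2 := 20  ⟶  IMI  (L2)  txn=BusRdX  M[L2]=99
step 11: P0: load  L2  ⟶  SSI  (L2)  txn=BusRd+Flush  M[L2]=20
step 12: P0: store L1 := 81  ⟶  MII  (L1)  txn=BusRdX  M[L1]=10
step 13: P2: load  L1  ⟶  SIS  (L1)  txn=BusRd+Flush  M[L1]=81
step 14: P0: load  L0  ⟶  SII  (L0)  txn=BusRd  M[L0]=30
step 15: P2: store L1 := 88  ⟶  IIM  (L1)  txn=BusRdX  M[L1]=81
step 16: P0: store L3 := 75  ⟶  MII  (L3)  txn=BusRdX+Flush  M[L3]=26
step 17: P2: store L5 := 69  ⟶  IIM  (L5)  txn=BusRdX  M[L5]=10
step 18: P2: load  L4  ⟶  SIS  (L4)  txn=BusRd+Flush  M[L4]=10
step 19: P2: load  L5  ⟶  IIM  (L5)  txn=∅  M[L5]=10
step 20: P1: load  L5  ⟶  ISS  (L5)  txn=BusRd+Flush  M[L5]=69
step 21: P0: store L2 := 95  ⟶  MII  (L2)  txn=BusRdX  M[L2]=20
step 22: P1: store L6 := 55  ⟶  IMI  (L6)  txn=BusRdX  M[L6]=0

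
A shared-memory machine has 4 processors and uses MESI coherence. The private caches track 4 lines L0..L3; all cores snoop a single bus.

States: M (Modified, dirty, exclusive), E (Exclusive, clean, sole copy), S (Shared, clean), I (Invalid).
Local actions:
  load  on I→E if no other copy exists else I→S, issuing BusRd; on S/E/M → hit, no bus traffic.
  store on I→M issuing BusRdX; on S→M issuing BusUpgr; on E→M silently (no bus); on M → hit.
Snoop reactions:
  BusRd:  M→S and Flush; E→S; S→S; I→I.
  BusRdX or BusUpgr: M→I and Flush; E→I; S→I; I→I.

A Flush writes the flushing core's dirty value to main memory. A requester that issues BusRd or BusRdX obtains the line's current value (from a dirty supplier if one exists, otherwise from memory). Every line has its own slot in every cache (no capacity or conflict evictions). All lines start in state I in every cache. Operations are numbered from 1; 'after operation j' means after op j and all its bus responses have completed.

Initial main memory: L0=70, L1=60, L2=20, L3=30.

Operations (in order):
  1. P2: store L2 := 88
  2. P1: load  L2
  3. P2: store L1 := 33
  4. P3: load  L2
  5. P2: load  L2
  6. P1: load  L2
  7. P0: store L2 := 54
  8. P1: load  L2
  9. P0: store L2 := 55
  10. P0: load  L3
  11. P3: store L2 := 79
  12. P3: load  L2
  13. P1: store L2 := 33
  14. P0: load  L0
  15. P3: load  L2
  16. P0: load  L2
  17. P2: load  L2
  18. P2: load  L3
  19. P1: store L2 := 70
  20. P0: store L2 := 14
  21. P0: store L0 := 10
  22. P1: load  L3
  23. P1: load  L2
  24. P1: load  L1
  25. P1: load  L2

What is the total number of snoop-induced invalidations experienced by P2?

invalidations = 2

  op1 P2: store L2 := 88 → I/I/M/I on L2; bus BusRdX; mem=20
  op2 P1: load  L2 → I/S/S/I on L2; bus BusRd Flush; mem=88
  op3 P2: store L1 := 33 → I/I/M/I on L1; bus BusRdX; mem=60
  op4 P3: load  L2 → I/S/S/S on L2; bus BusRd; mem=88
  op5 P2: load  L2 → I/S/S/S on L2; bus (none); mem=88
  op6 P1: load  L2 → I/S/S/S on L2; bus (none); mem=88
  op7 P0: store L2 := 54 → M/I/I/I on L2; bus BusRdX; mem=88
  op8 P1: load  L2 → S/S/I/I on L2; bus BusRd Flush; mem=54
  op9 P0: store L2 := 55 → M/I/I/I on L2; bus BusUpgr; mem=54
  op10 P0: load  L3 → E/I/I/I on L3; bus BusRd; mem=30
  op11 P3: store L2 := 79 → I/I/I/M on L2; bus BusRdX Flush; mem=55
  op12 P3: load  L2 → I/I/I/M on L2; bus (none); mem=55
  op13 P1: store L2 := 33 → I/M/I/I on L2; bus BusRdX Flush; mem=79
  op14 P0: load  L0 → E/I/I/I on L0; bus BusRd; mem=70
  op15 P3: load  L2 → I/S/I/S on L2; bus BusRd Flush; mem=33
  op16 P0: load  L2 → S/S/I/S on L2; bus BusRd; mem=33
  op17 P2: load  L2 → S/S/S/S on L2; bus BusRd; mem=33
  op18 P2: load  L3 → S/I/S/I on L3; bus BusRd; mem=30
  op19 P1: store L2 := 70 → I/M/I/I on L2; bus BusUpgr; mem=33
  op20 P0: store L2 := 14 → M/I/I/I on L2; bus BusRdX Flush; mem=70
  op21 P0: store L0 := 10 → M/I/I/I on L0; bus (none); mem=70
  op22 P1: load  L3 → S/S/S/I on L3; bus BusRd; mem=30
  op23 P1: load  L2 → S/S/I/I on L2; bus BusRd Flush; mem=14
  op24 P1: load  L1 → I/S/S/I on L1; bus BusRd Flush; mem=33
  op25 P1: load  L2 → S/S/I/I on L2; bus (none); mem=14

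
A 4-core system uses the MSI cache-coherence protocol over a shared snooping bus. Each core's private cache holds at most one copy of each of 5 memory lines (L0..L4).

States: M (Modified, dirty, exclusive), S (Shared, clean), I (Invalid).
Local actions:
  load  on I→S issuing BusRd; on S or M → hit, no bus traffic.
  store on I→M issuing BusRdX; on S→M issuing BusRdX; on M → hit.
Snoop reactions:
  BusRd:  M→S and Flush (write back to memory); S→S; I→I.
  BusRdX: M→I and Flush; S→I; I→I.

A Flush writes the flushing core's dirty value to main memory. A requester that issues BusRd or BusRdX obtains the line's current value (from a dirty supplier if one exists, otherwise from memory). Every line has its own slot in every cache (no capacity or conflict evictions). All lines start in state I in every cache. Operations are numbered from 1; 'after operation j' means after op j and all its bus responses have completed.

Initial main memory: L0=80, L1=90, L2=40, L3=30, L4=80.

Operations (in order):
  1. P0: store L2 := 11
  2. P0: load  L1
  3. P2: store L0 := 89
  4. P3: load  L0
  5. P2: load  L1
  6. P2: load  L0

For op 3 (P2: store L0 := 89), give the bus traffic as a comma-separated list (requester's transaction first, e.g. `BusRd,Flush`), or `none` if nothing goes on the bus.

bus = BusRdX

[1] P0: store L2 := 11 | P0:M(11), P1:I, P2:I, P3:I | bus: BusRdX
[2] P0: load  L1 | P0:S(90), P1:I, P2:I, P3:I | bus: BusRd
[3] P2: store L0 := 89 | P0:I, P1:I, P2:M(89), P3:I | bus: BusRdX
[4] P3: load  L0 | P0:I, P1:I, P2:S(89), P3:S(89) | bus: BusRd,Flush
[5] P2: load  L1 | P0:S(90), P1:I, P2:S(90), P3:I | bus: BusRd
[6] P2: load  L0 | P0:I, P1:I, P2:S(89), P3:S(89) | bus: none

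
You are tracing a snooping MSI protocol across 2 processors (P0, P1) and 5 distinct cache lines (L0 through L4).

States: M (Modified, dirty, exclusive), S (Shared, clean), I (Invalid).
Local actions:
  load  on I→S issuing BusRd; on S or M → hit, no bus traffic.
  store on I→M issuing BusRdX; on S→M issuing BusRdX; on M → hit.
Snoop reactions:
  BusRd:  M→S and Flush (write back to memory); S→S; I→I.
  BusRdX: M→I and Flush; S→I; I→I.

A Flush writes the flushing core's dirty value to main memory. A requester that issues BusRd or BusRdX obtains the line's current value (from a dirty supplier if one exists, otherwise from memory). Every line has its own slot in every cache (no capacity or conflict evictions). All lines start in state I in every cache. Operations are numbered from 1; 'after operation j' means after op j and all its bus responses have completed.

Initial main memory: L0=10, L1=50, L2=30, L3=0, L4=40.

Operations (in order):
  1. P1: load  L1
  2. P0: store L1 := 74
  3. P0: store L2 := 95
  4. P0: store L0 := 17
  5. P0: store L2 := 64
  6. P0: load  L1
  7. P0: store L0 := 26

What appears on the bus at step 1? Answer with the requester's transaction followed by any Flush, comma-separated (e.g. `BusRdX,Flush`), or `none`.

bus = BusRd

1. P1: load  L1  bus=[BusRd]  L1: P0=I P1=S  mem[L1]=50
2. P0: store L1 := 74  bus=[BusRdX]  L1: P0=M P1=I  mem[L1]=50
3. P0: store L2 := 95  bus=[BusRdX]  L2: P0=M P1=I  mem[L2]=30
4. P0: store L0 := 17  bus=[BusRdX]  L0: P0=M P1=I  mem[L0]=10
5. P0: store L2 := 64  bus=[-]  L2: P0=M P1=I  mem[L2]=30
6. P0: load  L1  bus=[-]  L1: P0=M P1=I  mem[L1]=50
7. P0: store L0 := 26  bus=[-]  L0: P0=M P1=I  mem[L0]=10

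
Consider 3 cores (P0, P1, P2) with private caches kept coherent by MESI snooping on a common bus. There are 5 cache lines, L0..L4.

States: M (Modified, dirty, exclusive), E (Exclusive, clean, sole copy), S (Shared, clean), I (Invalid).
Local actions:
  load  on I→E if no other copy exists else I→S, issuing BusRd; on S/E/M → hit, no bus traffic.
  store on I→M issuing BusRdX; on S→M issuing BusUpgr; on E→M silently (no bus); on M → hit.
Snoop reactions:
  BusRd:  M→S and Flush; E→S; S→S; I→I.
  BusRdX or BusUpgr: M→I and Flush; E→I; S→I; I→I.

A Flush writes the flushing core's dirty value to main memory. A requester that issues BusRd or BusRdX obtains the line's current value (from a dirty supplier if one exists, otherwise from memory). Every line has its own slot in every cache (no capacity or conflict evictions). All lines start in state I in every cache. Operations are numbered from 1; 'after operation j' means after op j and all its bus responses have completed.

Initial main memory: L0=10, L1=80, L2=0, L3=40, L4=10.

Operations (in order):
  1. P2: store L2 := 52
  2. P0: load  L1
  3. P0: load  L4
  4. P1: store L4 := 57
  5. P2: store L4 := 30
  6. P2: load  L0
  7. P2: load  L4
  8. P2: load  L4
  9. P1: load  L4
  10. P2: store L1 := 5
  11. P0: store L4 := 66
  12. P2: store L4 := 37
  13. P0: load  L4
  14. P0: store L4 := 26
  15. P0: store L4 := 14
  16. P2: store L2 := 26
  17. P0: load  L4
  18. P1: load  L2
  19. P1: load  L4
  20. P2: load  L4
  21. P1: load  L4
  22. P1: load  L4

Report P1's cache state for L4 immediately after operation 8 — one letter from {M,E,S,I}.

1. P2: store L2 := 52  bus=[BusRdX]  L2: P0=I P1=I P2=M  mem[L2]=0
2. P0: load  L1  bus=[BusRd]  L1: P0=E P1=I P2=I  mem[L1]=80
3. P0: load  L4  bus=[BusRd]  L4: P0=E P1=I P2=I  mem[L4]=10
4. P1: store L4 := 57  bus=[BusRdX]  L4: P0=I P1=M P2=I  mem[L4]=10
5. P2: store L4 := 30  bus=[BusRdX,Flush]  L4: P0=I P1=I P2=M  mem[L4]=57
6. P2: load  L0  bus=[BusRd]  L0: P0=I P1=I P2=E  mem[L0]=10
7. P2: load  L4  bus=[-]  L4: P0=I P1=I P2=M  mem[L4]=57
8. P2: load  L4  bus=[-]  L4: P0=I P1=I P2=M  mem[L4]=57
9. P1: load  L4  bus=[BusRd,Flush]  L4: P0=I P1=S P2=S  mem[L4]=30
10. P2: store L1 := 5  bus=[BusRdX]  L1: P0=I P1=I P2=M  mem[L1]=80
11. P0: store L4 := 66  bus=[BusRdX]  L4: P0=M P1=I P2=I  mem[L4]=30
12. P2: store L4 := 37  bus=[BusRdX,Flush]  L4: P0=I P1=I P2=M  mem[L4]=66
13. P0: load  L4  bus=[BusRd,Flush]  L4: P0=S P1=I P2=S  mem[L4]=37
14. P0: store L4 := 26  bus=[BusUpgr]  L4: P0=M P1=I P2=I  mem[L4]=37
15. P0: store L4 := 14  bus=[-]  L4: P0=M P1=I P2=I  mem[L4]=37
16. P2: store L2 := 26  bus=[-]  L2: P0=I P1=I P2=M  mem[L2]=0
17. P0: load  L4  bus=[-]  L4: P0=M P1=I P2=I  mem[L4]=37
18. P1: load  L2  bus=[BusRd,Flush]  L2: P0=I P1=S P2=S  mem[L2]=26
19. P1: load  L4  bus=[BusRd,Flush]  L4: P0=S P1=S P2=I  mem[L4]=14
20. P2: load  L4  bus=[BusRd]  L4: P0=S P1=S P2=S  mem[L4]=14
21. P1: load  L4  bus=[-]  L4: P0=S P1=S P2=S  mem[L4]=14
22. P1: load  L4  bus=[-]  L4: P0=S P1=S P2=S  mem[L4]=14

state = I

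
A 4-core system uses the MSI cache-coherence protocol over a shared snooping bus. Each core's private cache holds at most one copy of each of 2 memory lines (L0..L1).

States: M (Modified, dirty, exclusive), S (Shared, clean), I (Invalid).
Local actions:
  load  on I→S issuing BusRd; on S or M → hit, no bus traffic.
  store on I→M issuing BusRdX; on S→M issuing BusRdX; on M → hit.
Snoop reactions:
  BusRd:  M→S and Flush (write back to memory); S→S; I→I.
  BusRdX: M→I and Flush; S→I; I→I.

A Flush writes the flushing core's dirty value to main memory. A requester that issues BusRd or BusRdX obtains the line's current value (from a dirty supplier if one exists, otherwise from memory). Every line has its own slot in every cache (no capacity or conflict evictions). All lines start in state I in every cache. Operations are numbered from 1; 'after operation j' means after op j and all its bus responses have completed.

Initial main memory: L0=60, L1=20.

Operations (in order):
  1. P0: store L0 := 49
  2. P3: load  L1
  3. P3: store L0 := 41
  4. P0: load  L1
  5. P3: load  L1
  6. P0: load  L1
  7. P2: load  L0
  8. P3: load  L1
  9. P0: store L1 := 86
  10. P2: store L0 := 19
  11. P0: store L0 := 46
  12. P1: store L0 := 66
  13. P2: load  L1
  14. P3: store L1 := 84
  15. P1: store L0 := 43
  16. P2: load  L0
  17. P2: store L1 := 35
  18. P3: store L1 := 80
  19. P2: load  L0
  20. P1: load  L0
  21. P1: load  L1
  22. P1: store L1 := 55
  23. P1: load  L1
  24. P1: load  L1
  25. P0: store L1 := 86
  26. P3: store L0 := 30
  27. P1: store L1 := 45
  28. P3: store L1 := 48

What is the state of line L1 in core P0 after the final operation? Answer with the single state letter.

[1] P0: store L0 := 49 | P0:M(49), P1:I, P2:I, P3:I | bus: BusRdX
[2] P3: load  L1 | P0:I, P1:I, P2:I, P3:S(20) | bus: BusRd
[3] P3: store L0 := 41 | P0:I, P1:I, P2:I, P3:M(41) | bus: BusRdX,Flush
[4] P0: load  L1 | P0:S(20), P1:I, P2:I, P3:S(20) | bus: BusRd
[5] P3: load  L1 | P0:S(20), P1:I, P2:I, P3:S(20) | bus: none
[6] P0: load  L1 | P0:S(20), P1:I, P2:I, P3:S(20) | bus: none
[7] P2: load  L0 | P0:I, P1:I, P2:S(41), P3:S(41) | bus: BusRd,Flush
[8] P3: load  L1 | P0:S(20), P1:I, P2:I, P3:S(20) | bus: none
[9] P0: store L1 := 86 | P0:M(86), P1:I, P2:I, P3:I | bus: BusRdX
[10] P2: store L0 := 19 | P0:I, P1:I, P2:M(19), P3:I | bus: BusRdX
[11] P0: store L0 := 46 | P0:M(46), P1:I, P2:I, P3:I | bus: BusRdX,Flush
[12] P1: store L0 := 66 | P0:I, P1:M(66), P2:I, P3:I | bus: BusRdX,Flush
[13] P2: load  L1 | P0:S(86), P1:I, P2:S(86), P3:I | bus: BusRd,Flush
[14] P3: store L1 := 84 | P0:I, P1:I, P2:I, P3:M(84) | bus: BusRdX
[15] P1: store L0 := 43 | P0:I, P1:M(43), P2:I, P3:I | bus: none
[16] P2: load  L0 | P0:I, P1:S(43), P2:S(43), P3:I | bus: BusRd,Flush
[17] P2: store L1 := 35 | P0:I, P1:I, P2:M(35), P3:I | bus: BusRdX,Flush
[18] P3: store L1 := 80 | P0:I, P1:I, P2:I, P3:M(80) | bus: BusRdX,Flush
[19] P2: load  L0 | P0:I, P1:S(43), P2:S(43), P3:I | bus: none
[20] P1: load  L0 | P0:I, P1:S(43), P2:S(43), P3:I | bus: none
[21] P1: load  L1 | P0:I, P1:S(80), P2:I, P3:S(80) | bus: BusRd,Flush
[22] P1: store L1 := 55 | P0:I, P1:M(55), P2:I, P3:I | bus: BusRdX
[23] P1: load  L1 | P0:I, P1:M(55), P2:I, P3:I | bus: none
[24] P1: load  L1 | P0:I, P1:M(55), P2:I, P3:I | bus: none
[25] P0: store L1 := 86 | P0:M(86), P1:I, P2:I, P3:I | bus: BusRdX,Flush
[26] P3: store L0 := 30 | P0:I, P1:I, P2:I, P3:M(30) | bus: BusRdX
[27] P1: store L1 := 45 | P0:I, P1:M(45), P2:I, P3:I | bus: BusRdX,Flush
[28] P3: store L1 := 48 | P0:I, P1:I, P2:I, P3:M(48) | bus: BusRdX,Flush

state = I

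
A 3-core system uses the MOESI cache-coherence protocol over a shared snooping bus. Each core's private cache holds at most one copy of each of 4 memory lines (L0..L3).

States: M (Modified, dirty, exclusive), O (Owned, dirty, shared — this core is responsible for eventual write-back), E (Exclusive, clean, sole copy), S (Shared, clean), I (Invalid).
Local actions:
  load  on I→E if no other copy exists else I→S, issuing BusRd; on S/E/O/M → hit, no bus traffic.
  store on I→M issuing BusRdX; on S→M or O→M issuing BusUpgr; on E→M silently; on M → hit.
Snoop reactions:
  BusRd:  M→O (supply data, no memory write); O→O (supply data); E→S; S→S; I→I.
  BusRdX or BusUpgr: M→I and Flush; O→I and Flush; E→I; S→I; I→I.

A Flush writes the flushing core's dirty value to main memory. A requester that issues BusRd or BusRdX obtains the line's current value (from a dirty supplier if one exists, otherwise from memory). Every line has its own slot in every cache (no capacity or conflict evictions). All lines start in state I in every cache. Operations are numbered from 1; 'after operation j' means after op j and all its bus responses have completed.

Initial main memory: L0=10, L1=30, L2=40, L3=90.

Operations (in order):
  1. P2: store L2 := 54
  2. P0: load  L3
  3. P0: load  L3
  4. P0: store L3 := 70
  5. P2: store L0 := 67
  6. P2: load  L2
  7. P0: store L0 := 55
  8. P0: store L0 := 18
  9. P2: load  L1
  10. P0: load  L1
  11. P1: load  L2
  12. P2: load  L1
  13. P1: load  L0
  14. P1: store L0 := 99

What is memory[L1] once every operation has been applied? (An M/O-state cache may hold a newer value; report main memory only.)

step 1: P2: store L2 := 54  ⟶  IIM  (L2)  txn=BusRdX  M[L2]=40
step 2: P0: load  L3  ⟶  EII  (L3)  txn=BusRd  M[L3]=90
step 3: P0: load  L3  ⟶  EII  (L3)  txn=∅  M[L3]=90
step 4: P0: store L3 := 70  ⟶  MII  (L3)  txn=∅  M[L3]=90
step 5: P2: store L0 := 67  ⟶  IIM  (L0)  txn=BusRdX  M[L0]=10
step 6: P2: load  L2  ⟶  IIM  (L2)  txn=∅  M[L2]=40
step 7: P0: store L0 := 55  ⟶  MII  (L0)  txn=BusRdX+Flush  M[L0]=67
step 8: P0: store L0 := 18  ⟶  MII  (L0)  txn=∅  M[L0]=67
step 9: P2: load  L1  ⟶  IIE  (L1)  txn=BusRd  M[L1]=30
step 10: P0: load  L1  ⟶  SIS  (L1)  txn=BusRd  M[L1]=30
step 11: P1: load  L2  ⟶  ISO  (L2)  txn=BusRd  M[L2]=40
step 12: P2: load  L1  ⟶  SIS  (L1)  txn=∅  M[L1]=30
step 13: P1: load  L0  ⟶  OSI  (L0)  txn=BusRd  M[L0]=67
step 14: P1: store L0 := 99  ⟶  IMI  (L0)  txn=BusUpgr+Flush  M[L0]=18

memory[L1] = 30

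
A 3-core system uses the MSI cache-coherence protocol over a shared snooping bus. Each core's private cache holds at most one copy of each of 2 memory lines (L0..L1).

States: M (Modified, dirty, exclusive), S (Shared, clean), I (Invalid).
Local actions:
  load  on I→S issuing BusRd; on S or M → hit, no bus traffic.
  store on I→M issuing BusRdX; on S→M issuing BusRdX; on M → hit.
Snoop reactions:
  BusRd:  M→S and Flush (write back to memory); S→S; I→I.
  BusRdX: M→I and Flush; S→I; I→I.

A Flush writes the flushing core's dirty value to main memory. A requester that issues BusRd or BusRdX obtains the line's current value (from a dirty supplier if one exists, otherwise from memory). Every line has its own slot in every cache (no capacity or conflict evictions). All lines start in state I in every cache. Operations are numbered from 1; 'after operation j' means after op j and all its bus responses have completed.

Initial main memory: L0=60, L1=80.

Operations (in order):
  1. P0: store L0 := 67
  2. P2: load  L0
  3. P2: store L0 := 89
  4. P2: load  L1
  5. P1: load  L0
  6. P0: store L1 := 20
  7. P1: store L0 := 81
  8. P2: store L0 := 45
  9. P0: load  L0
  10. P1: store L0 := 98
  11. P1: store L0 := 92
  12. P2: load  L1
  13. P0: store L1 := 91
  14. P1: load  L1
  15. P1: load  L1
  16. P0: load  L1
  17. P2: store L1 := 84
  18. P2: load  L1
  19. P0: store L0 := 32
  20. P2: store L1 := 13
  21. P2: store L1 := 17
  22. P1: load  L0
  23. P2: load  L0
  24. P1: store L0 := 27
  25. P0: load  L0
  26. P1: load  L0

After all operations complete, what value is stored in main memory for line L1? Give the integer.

  op1 P0: store L0 := 67 → M/I/I on L0; bus BusRdX; mem=60
  op2 P2: load  L0 → S/I/S on L0; bus BusRd Flush; mem=67
  op3 P2: store L0 := 89 → I/I/M on L0; bus BusRdX; mem=67
  op4 P2: load  L1 → I/I/S on L1; bus BusRd; mem=80
  op5 P1: load  L0 → I/S/S on L0; bus BusRd Flush; mem=89
  op6 P0: store L1 := 20 → M/I/I on L1; bus BusRdX; mem=80
  op7 P1: store L0 := 81 → I/M/I on L0; bus BusRdX; mem=89
  op8 P2: store L0 := 45 → I/I/M on L0; bus BusRdX Flush; mem=81
  op9 P0: load  L0 → S/I/S on L0; bus BusRd Flush; mem=45
  op10 P1: store L0 := 98 → I/M/I on L0; bus BusRdX; mem=45
  op11 P1: store L0 := 92 → I/M/I on L0; bus (none); mem=45
  op12 P2: load  L1 → S/I/S on L1; bus BusRd Flush; mem=20
  op13 P0: store L1 := 91 → M/I/I on L1; bus BusRdX; mem=20
  op14 P1: load  L1 → S/S/I on L1; bus BusRd Flush; mem=91
  op15 P1: load  L1 → S/S/I on L1; bus (none); mem=91
  op16 P0: load  L1 → S/S/I on L1; bus (none); mem=91
  op17 P2: store L1 := 84 → I/I/M on L1; bus BusRdX; mem=91
  op18 P2: load  L1 → I/I/M on L1; bus (none); mem=91
  op19 P0: store L0 := 32 → M/I/I on L0; bus BusRdX Flush; mem=92
  op20 P2: store L1 := 13 → I/I/M on L1; bus (none); mem=91
  op21 P2: store L1 := 17 → I/I/M on L1; bus (none); mem=91
  op22 P1: load  L0 → S/S/I on L0; bus BusRd Flush; mem=32
  op23 P2: load  L0 → S/S/S on L0; bus BusRd; mem=32
  op24 P1: store L0 := 27 → I/M/I on L0; bus BusRdX; mem=32
  op25 P0: load  L0 → S/S/I on L0; bus BusRd Flush; mem=27
  op26 P1: load  L0 → S/S/I on L0; bus (none); mem=27

memory[L1] = 91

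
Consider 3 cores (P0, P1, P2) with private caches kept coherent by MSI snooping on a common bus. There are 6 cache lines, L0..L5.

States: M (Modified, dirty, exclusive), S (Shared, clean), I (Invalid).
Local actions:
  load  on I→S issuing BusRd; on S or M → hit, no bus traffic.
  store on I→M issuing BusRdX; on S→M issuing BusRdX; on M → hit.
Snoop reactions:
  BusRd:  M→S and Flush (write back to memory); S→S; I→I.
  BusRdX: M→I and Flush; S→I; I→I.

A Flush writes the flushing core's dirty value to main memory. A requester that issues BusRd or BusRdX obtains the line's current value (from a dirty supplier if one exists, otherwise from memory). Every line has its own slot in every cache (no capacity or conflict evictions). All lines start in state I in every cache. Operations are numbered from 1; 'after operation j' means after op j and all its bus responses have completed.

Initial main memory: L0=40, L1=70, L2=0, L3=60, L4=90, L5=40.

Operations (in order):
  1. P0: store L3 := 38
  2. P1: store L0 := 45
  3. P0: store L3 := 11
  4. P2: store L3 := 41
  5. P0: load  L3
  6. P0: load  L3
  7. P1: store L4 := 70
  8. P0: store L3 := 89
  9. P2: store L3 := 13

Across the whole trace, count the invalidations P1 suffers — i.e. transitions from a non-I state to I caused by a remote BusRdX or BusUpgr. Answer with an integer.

step 1: P0: store L3 := 38  ⟶  MII  (L3)  txn=BusRdX  M[L3]=60
step 2: P1: store L0 := 45  ⟶  IMI  (L0)  txn=BusRdX  M[L0]=40
step 3: P0: store L3 := 11  ⟶  MII  (L3)  txn=∅  M[L3]=60
step 4: P2: store L3 := 41  ⟶  IIM  (L3)  txn=BusRdX+Flush  M[L3]=11
step 5: P0: load  L3  ⟶  SIS  (L3)  txn=BusRd+Flush  M[L3]=41
step 6: P0: load  L3  ⟶  SIS  (L3)  txn=∅  M[L3]=41
step 7: P1: store L4 := 70  ⟶  IMI  (L4)  txn=BusRdX  M[L4]=90
step 8: P0: store L3 := 89  ⟶  MII  (L3)  txn=BusRdX  M[L3]=41
step 9: P2: store L3 := 13  ⟶  IIM  (L3)  txn=BusRdX+Flush  M[L3]=89

invalidations = 0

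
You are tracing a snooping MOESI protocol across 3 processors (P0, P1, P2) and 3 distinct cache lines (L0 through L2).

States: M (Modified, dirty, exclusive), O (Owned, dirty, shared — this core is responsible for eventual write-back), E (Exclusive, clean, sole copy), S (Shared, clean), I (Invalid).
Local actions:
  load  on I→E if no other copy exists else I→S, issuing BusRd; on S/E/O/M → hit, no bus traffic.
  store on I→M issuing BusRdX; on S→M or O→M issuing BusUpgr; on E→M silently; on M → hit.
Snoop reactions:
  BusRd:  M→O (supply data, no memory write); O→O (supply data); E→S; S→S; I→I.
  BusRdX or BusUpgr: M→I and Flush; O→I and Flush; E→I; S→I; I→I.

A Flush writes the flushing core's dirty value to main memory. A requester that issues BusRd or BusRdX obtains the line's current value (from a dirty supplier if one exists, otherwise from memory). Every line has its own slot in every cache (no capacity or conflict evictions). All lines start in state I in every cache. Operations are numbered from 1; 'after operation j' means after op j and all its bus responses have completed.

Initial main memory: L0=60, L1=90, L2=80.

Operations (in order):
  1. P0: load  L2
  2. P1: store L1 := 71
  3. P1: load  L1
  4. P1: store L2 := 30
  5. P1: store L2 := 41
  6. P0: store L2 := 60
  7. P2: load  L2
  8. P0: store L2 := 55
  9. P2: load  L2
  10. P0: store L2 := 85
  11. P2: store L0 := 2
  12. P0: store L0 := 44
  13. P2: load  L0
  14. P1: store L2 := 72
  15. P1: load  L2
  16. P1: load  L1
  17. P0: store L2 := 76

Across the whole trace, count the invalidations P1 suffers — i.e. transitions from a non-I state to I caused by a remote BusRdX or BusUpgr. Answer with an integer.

1. P0: load  L2  bus=[BusRd]  L2: P0=E P1=I P2=I  mem[L2]=80
2. P1: store L1 := 71  bus=[BusRdX]  L1: P0=I P1=M P2=I  mem[L1]=90
3. P1: load  L1  bus=[-]  L1: P0=I P1=M P2=I  mem[L1]=90
4. P1: store L2 := 30  bus=[BusRdX]  L2: P0=I P1=M P2=I  mem[L2]=80
5. P1: store L2 := 41  bus=[-]  L2: P0=I P1=M P2=I  mem[L2]=80
6. P0: store L2 := 60  bus=[BusRdX,Flush]  L2: P0=M P1=I P2=I  mem[L2]=41
7. P2: load  L2  bus=[BusRd]  L2: P0=O P1=I P2=S  mem[L2]=41
8. P0: store L2 := 55  bus=[BusUpgr]  L2: P0=M P1=I P2=I  mem[L2]=41
9. P2: load  L2  bus=[BusRd]  L2: P0=O P1=I P2=S  mem[L2]=41
10. P0: store L2 := 85  bus=[BusUpgr]  L2: P0=M P1=I P2=I  mem[L2]=41
11. P2: store L0 := 2  bus=[BusRdX]  L0: P0=I P1=I P2=M  mem[L0]=60
12. P0: store L0 := 44  bus=[BusRdX,Flush]  L0: P0=M P1=I P2=I  mem[L0]=2
13. P2: load  L0  bus=[BusRd]  L0: P0=O P1=I P2=S  mem[L0]=2
14. P1: store L2 := 72  bus=[BusRdX,Flush]  L2: P0=I P1=M P2=I  mem[L2]=85
15. P1: load  L2  bus=[-]  L2: P0=I P1=M P2=I  mem[L2]=85
16. P1: load  L1  bus=[-]  L1: P0=I P1=M P2=I  mem[L1]=90
17. P0: store L2 := 76  bus=[BusRdX,Flush]  L2: P0=M P1=I P2=I  mem[L2]=72

invalidations = 2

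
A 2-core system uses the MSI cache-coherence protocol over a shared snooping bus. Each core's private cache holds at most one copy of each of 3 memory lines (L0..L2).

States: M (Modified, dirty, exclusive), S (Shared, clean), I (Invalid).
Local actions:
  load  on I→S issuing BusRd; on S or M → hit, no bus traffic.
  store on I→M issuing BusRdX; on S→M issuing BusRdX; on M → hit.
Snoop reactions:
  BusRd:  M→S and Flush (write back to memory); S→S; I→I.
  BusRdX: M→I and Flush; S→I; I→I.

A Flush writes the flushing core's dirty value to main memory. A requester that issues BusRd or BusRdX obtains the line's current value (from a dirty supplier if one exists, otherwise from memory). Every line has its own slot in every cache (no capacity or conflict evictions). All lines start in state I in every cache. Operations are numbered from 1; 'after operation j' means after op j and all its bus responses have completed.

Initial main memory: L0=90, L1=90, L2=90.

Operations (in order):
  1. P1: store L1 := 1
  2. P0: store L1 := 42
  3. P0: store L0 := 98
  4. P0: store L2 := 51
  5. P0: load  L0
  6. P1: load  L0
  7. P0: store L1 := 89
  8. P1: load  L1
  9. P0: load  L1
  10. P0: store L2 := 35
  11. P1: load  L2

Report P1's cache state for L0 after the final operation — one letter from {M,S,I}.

state = S

  op1 P1: store L1 := 1 → I/M on L1; bus BusRdX; mem=90
  op2 P0: store L1 := 42 → M/I on L1; bus BusRdX Flush; mem=1
  op3 P0: store L0 := 98 → M/I on L0; bus BusRdX; mem=90
  op4 P0: store L2 := 51 → M/I on L2; bus BusRdX; mem=90
  op5 P0: load  L0 → M/I on L0; bus (none); mem=90
  op6 P1: load  L0 → S/S on L0; bus BusRd Flush; mem=98
  op7 P0: store L1 := 89 → M/I on L1; bus (none); mem=1
  op8 P1: load  L1 → S/S on L1; bus BusRd Flush; mem=89
  op9 P0: load  L1 → S/S on L1; bus (none); mem=89
  op10 P0: store L2 := 35 → M/I on L2; bus (none); mem=90
  op11 P1: load  L2 → S/S on L2; bus BusRd Flush; mem=35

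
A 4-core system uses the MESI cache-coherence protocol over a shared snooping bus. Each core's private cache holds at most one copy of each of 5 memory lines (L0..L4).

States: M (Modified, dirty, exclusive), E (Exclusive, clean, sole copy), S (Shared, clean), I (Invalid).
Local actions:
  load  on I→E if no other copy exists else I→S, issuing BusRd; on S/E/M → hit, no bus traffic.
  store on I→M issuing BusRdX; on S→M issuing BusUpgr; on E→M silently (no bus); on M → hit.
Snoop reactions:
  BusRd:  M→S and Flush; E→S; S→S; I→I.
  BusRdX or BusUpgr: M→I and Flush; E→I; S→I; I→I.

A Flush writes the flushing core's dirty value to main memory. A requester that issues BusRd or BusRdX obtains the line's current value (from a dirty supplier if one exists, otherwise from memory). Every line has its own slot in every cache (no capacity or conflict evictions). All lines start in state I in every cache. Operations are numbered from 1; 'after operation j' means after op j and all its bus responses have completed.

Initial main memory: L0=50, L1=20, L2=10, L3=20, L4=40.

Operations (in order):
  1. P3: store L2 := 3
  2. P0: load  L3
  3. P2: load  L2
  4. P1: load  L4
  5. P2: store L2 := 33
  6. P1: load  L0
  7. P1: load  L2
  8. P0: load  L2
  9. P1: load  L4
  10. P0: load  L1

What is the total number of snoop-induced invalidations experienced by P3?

invalidations = 1

  op1 P3: store L2 := 3 → I/I/I/M on L2; bus BusRdX; mem=10
  op2 P0: load  L3 → E/I/I/I on L3; bus BusRd; mem=20
  op3 P2: load  L2 → I/I/S/S on L2; bus BusRd Flush; mem=3
  op4 P1: load  L4 → I/E/I/I on L4; bus BusRd; mem=40
  op5 P2: store L2 := 33 → I/I/M/I on L2; bus BusUpgr; mem=3
  op6 P1: load  L0 → I/E/I/I on L0; bus BusRd; mem=50
  op7 P1: load  L2 → I/S/S/I on L2; bus BusRd Flush; mem=33
  op8 P0: load  L2 → S/S/S/I on L2; bus BusRd; mem=33
  op9 P1: load  L4 → I/E/I/I on L4; bus (none); mem=40
  op10 P0: load  L1 → E/I/I/I on L1; bus BusRd; mem=20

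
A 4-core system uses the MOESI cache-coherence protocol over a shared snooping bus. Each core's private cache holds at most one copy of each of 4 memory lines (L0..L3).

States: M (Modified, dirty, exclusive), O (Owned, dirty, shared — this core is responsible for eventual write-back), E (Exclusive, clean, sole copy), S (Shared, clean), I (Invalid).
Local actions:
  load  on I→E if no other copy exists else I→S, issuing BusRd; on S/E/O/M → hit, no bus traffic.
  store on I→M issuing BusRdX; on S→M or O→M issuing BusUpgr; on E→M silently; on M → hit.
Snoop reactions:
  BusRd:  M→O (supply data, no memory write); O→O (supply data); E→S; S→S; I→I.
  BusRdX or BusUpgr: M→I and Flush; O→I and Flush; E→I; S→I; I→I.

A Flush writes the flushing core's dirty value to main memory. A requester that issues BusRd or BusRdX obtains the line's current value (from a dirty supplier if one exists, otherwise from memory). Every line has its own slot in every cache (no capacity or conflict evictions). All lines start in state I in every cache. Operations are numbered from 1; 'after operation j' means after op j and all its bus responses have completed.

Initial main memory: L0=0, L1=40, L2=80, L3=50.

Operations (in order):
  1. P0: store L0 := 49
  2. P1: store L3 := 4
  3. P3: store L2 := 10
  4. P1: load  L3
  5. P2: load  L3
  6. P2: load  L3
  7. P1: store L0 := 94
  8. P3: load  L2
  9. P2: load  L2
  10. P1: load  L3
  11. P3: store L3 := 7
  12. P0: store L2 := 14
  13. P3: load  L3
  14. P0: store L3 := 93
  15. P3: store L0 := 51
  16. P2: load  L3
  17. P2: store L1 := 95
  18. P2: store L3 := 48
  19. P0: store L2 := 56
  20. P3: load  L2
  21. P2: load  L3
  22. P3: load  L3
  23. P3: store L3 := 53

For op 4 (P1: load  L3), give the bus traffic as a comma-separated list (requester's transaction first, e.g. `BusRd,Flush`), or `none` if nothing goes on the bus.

bus = none

[1] P0: store L0 := 49 | P0:M(49), P1:I, P2:I, P3:I | bus: BusRdX
[2] P1: store L3 := 4 | P0:I, P1:M(4), P2:I, P3:I | bus: BusRdX
[3] P3: store L2 := 10 | P0:I, P1:I, P2:I, P3:M(10) | bus: BusRdX
[4] P1: load  L3 | P0:I, P1:M(4), P2:I, P3:I | bus: none
[5] P2: load  L3 | P0:I, P1:O(4), P2:S(4), P3:I | bus: BusRd
[6] P2: load  L3 | P0:I, P1:O(4), P2:S(4), P3:I | bus: none
[7] P1: store L0 := 94 | P0:I, P1:M(94), P2:I, P3:I | bus: BusRdX,Flush
[8] P3: load  L2 | P0:I, P1:I, P2:I, P3:M(10) | bus: none
[9] P2: load  L2 | P0:I, P1:I, P2:S(10), P3:O(10) | bus: BusRd
[10] P1: load  L3 | P0:I, P1:O(4), P2:S(4), P3:I | bus: none
[11] P3: store L3 := 7 | P0:I, P1:I, P2:I, P3:M(7) | bus: BusRdX,Flush
[12] P0: store L2 := 14 | P0:M(14), P1:I, P2:I, P3:I | bus: BusRdX,Flush
[13] P3: load  L3 | P0:I, P1:I, P2:I, P3:M(7) | bus: none
[14] P0: store L3 := 93 | P0:M(93), P1:I, P2:I, P3:I | bus: BusRdX,Flush
[15] P3: store L0 := 51 | P0:I, P1:I, P2:I, P3:M(51) | bus: BusRdX,Flush
[16] P2: load  L3 | P0:O(93), P1:I, P2:S(93), P3:I | bus: BusRd
[17] P2: store L1 := 95 | P0:I, P1:I, P2:M(95), P3:I | bus: BusRdX
[18] P2: store L3 := 48 | P0:I, P1:I, P2:M(48), P3:I | bus: BusUpgr,Flush
[19] P0: store L2 := 56 | P0:M(56), P1:I, P2:I, P3:I | bus: none
[20] P3: load  L2 | P0:O(56), P1:I, P2:I, P3:S(56) | bus: BusRd
[21] P2: load  L3 | P0:I, P1:I, P2:M(48), P3:I | bus: none
[22] P3: load  L3 | P0:I, P1:I, P2:O(48), P3:S(48) | bus: BusRd
[23] P3: store L3 := 53 | P0:I, P1:I, P2:I, P3:M(53) | bus: BusUpgr,Flush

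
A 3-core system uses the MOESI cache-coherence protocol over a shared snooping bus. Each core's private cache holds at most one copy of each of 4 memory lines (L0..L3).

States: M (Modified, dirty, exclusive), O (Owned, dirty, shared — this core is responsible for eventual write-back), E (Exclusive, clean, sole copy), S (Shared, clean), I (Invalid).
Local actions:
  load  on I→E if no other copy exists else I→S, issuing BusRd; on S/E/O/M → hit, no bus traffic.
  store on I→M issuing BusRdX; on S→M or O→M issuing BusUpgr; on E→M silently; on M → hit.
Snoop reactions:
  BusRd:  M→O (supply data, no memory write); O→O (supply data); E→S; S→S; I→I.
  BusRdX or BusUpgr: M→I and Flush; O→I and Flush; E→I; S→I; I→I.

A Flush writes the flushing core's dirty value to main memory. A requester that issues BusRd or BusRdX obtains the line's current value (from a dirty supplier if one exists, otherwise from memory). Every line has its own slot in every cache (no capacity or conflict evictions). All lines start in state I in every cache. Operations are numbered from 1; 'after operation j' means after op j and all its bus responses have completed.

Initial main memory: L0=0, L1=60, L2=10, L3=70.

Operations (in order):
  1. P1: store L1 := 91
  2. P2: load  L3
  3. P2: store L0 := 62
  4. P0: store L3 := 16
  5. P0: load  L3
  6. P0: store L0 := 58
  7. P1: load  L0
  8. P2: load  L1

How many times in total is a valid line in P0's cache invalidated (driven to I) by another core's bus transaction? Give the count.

invalidations = 0

1. P1: store L1 := 91  bus=[BusRdX]  L1: P0=I P1=M P2=I  mem[L1]=60
2. P2: load  L3  bus=[BusRd]  L3: P0=I P1=I P2=E  mem[L3]=70
3. P2: store L0 := 62  bus=[BusRdX]  L0: P0=I P1=I P2=M  mem[L0]=0
4. P0: store L3 := 16  bus=[BusRdX]  L3: P0=M P1=I P2=I  mem[L3]=70
5. P0: load  L3  bus=[-]  L3: P0=M P1=I P2=I  mem[L3]=70
6. P0: store L0 := 58  bus=[BusRdX,Flush]  L0: P0=M P1=I P2=I  mem[L0]=62
7. P1: load  L0  bus=[BusRd]  L0: P0=O P1=S P2=I  mem[L0]=62
8. P2: load  L1  bus=[BusRd]  L1: P0=I P1=O P2=S  mem[L1]=60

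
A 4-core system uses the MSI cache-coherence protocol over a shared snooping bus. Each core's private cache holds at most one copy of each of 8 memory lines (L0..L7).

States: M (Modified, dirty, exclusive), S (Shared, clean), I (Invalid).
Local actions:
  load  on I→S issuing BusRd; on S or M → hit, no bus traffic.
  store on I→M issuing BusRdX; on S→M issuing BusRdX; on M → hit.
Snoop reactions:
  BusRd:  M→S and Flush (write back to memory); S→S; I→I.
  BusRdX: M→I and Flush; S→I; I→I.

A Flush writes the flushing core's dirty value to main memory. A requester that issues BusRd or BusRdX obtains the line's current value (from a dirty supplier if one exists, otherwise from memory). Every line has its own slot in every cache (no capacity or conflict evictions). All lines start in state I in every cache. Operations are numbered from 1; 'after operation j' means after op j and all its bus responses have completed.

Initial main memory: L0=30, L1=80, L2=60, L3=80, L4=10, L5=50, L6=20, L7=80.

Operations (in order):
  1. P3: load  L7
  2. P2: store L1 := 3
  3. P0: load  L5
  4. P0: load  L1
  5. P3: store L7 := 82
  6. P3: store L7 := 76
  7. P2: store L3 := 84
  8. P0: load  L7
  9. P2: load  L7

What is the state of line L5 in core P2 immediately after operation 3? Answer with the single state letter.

state = I

1. P3: load  L7  bus=[BusRd]  L7: P0=I P1=I P2=I P3=S  mem[L7]=80
2. P2: store L1 := 3  bus=[BusRdX]  L1: P0=I P1=I P2=M P3=I  mem[L1]=80
3. P0: load  L5  bus=[BusRd]  L5: P0=S P1=I P2=I P3=I  mem[L5]=50
4. P0: load  L1  bus=[BusRd,Flush]  L1: P0=S P1=I P2=S P3=I  mem[L1]=3
5. P3: store L7 := 82  bus=[BusRdX]  L7: P0=I P1=I P2=I P3=M  mem[L7]=80
6. P3: store L7 := 76  bus=[-]  L7: P0=I P1=I P2=I P3=M  mem[L7]=80
7. P2: store L3 := 84  bus=[BusRdX]  L3: P0=I P1=I P2=M P3=I  mem[L3]=80
8. P0: load  L7  bus=[BusRd,Flush]  L7: P0=S P1=I P2=I P3=S  mem[L7]=76
9. P2: load  L7  bus=[BusRd]  L7: P0=S P1=I P2=S P3=S  mem[L7]=76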